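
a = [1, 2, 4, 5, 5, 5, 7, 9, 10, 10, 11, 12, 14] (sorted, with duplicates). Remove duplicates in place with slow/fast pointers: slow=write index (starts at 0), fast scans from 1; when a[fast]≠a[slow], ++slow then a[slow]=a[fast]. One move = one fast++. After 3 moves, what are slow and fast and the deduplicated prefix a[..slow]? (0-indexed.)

slow=0 fast=1: a[fast]=2≠a[slow]=1 write a[1]=2, slow++,fast++
slow=1 fast=2: a[fast]=4≠a[slow]=2 write a[2]=4, slow++,fast++
slow=2 fast=3: a[fast]=5≠a[slow]=4 write a[3]=5, slow++,fast++

slow=3, fast=4, prefix=[1, 2, 4, 5]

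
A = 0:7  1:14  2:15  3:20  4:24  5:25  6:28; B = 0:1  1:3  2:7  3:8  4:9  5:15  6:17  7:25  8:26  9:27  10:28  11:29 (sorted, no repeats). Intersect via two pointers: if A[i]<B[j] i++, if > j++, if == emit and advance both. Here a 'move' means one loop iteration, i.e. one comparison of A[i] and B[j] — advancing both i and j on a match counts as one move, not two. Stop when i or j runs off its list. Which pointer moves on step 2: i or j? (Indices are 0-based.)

j

[i=0,j=0] 7>1 → j++
[i=0,j=1] 7>3 → j++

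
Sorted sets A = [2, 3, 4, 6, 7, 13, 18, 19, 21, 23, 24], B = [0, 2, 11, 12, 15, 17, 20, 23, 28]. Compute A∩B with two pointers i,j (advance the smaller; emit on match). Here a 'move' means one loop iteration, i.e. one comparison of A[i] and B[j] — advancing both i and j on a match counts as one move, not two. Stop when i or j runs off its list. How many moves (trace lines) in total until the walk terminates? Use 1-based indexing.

17 moves

[i=1,j=1] 2>0 → j++
[i=1,j=2] 2==2 emit → i++,j++
[i=2,j=3] 3<11 → i++
[i=3,j=3] 4<11 → i++
[i=4,j=3] 6<11 → i++
[i=5,j=3] 7<11 → i++
[i=6,j=3] 13>11 → j++
[i=6,j=4] 13>12 → j++
[i=6,j=5] 13<15 → i++
[i=7,j=5] 18>15 → j++
[i=7,j=6] 18>17 → j++
[i=7,j=7] 18<20 → i++
[i=8,j=7] 19<20 → i++
[i=9,j=7] 21>20 → j++
[i=9,j=8] 21<23 → i++
[i=10,j=8] 23==23 emit → i++,j++
[i=11,j=9] 24<28 → i++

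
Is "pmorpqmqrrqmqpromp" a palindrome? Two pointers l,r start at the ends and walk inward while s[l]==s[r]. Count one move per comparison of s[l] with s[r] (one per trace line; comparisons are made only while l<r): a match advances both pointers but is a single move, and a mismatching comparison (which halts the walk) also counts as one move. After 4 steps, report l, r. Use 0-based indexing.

[0,17] 'p'=='p' → l++,r--
[1,16] 'm'=='m' → l++,r--
[2,15] 'o'=='o' → l++,r--
[3,14] 'r'=='r' → l++,r--

l=4, r=13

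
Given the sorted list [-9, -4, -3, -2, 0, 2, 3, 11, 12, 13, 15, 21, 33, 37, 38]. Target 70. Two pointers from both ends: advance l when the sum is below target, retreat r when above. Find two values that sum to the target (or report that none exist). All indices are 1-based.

(33, 37)

l=1 r=15: -9+38=29 <70, l++
l=2 r=15: -4+38=34 <70, l++
l=3 r=15: -3+38=35 <70, l++
l=4 r=15: -2+38=36 <70, l++
l=5 r=15: 0+38=38 <70, l++
l=6 r=15: 2+38=40 <70, l++
l=7 r=15: 3+38=41 <70, l++
l=8 r=15: 11+38=49 <70, l++
l=9 r=15: 12+38=50 <70, l++
l=10 r=15: 13+38=51 <70, l++
l=11 r=15: 15+38=53 <70, l++
l=12 r=15: 21+38=59 <70, l++
l=13 r=15: 33+38=71 >70, r--
l=13 r=14: 33+37=70, found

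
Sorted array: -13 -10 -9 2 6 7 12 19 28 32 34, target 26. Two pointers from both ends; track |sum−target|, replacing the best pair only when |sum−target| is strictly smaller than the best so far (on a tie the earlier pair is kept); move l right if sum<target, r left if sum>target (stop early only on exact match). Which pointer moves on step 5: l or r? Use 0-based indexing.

[0,10] -13+34=21 d=5 * → l++
[1,10] -10+34=24 d=2 * → l++
[2,10] -9+34=25 d=1 * → l++
[3,10] 2+34=36 d=10 → r--
[3,9] 2+32=34 d=8 → r--

r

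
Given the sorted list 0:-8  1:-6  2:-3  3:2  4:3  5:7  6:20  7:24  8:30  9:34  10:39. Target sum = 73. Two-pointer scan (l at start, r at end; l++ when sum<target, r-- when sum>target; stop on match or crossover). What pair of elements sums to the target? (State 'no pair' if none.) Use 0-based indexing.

[0,10] -8+39=31 <73 → l++
[1,10] -6+39=33 <73 → l++
[2,10] -3+39=36 <73 → l++
[3,10] 2+39=41 <73 → l++
[4,10] 3+39=42 <73 → l++
[5,10] 7+39=46 <73 → l++
[6,10] 20+39=59 <73 → l++
[7,10] 24+39=63 <73 → l++
[8,10] 30+39=69 <73 → l++
[9,10] 34+39=73 → found

(34, 39)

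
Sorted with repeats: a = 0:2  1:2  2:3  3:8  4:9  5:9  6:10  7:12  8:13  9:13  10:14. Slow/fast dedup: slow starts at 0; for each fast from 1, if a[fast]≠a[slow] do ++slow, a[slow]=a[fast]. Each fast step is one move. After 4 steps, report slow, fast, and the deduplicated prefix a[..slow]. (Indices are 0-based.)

slow=3, fast=5, prefix=[2, 3, 8, 9]

slow=0 fast=1: a[fast]=2=a[slow] dup, fast++
slow=0 fast=2: a[fast]=3≠a[slow]=2 write a[1]=3, slow++,fast++
slow=1 fast=3: a[fast]=8≠a[slow]=3 write a[2]=8, slow++,fast++
slow=2 fast=4: a[fast]=9≠a[slow]=8 write a[3]=9, slow++,fast++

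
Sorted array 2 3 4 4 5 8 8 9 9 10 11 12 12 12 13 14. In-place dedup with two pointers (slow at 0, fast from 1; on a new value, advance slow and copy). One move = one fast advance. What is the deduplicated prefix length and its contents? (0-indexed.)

length 11; prefix = [2, 3, 4, 5, 8, 9, 10, 11, 12, 13, 14]

(s=0,f=1) a[fast]=3≠a[slow]=2 write a[1]=3 → slow++,fast++
(s=1,f=2) a[fast]=4≠a[slow]=3 write a[2]=4 → slow++,fast++
(s=2,f=3) a[fast]=4=a[slow] dup → fast++
(s=2,f=4) a[fast]=5≠a[slow]=4 write a[3]=5 → slow++,fast++
(s=3,f=5) a[fast]=8≠a[slow]=5 write a[4]=8 → slow++,fast++
(s=4,f=6) a[fast]=8=a[slow] dup → fast++
(s=4,f=7) a[fast]=9≠a[slow]=8 write a[5]=9 → slow++,fast++
(s=5,f=8) a[fast]=9=a[slow] dup → fast++
(s=5,f=9) a[fast]=10≠a[slow]=9 write a[6]=10 → slow++,fast++
(s=6,f=10) a[fast]=11≠a[slow]=10 write a[7]=11 → slow++,fast++
(s=7,f=11) a[fast]=12≠a[slow]=11 write a[8]=12 → slow++,fast++
(s=8,f=12) a[fast]=12=a[slow] dup → fast++
(s=8,f=13) a[fast]=12=a[slow] dup → fast++
(s=8,f=14) a[fast]=13≠a[slow]=12 write a[9]=13 → slow++,fast++
(s=9,f=15) a[fast]=14≠a[slow]=13 write a[10]=14 → slow++,fast++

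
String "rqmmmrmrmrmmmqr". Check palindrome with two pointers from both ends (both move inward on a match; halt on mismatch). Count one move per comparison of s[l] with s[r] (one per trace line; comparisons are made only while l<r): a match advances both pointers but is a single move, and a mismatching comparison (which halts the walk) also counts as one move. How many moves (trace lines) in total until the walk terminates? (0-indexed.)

7 moves

l=0 r=14: 'r'=='r', l++,r--
l=1 r=13: 'q'=='q', l++,r--
l=2 r=12: 'm'=='m', l++,r--
l=3 r=11: 'm'=='m', l++,r--
l=4 r=10: 'm'=='m', l++,r--
l=5 r=9: 'r'=='r', l++,r--
l=6 r=8: 'm'=='m', l++,r--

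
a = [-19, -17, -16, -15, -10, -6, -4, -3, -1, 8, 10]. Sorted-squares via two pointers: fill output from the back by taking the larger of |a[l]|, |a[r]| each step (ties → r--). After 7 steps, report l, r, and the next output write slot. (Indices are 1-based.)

l=6, r=9, next write slot=4

[1,11] |-19|>|10| out[11]=361 → l++
[2,11] |-17|>|10| out[10]=289 → l++
[3,11] |-16|>|10| out[9]=256 → l++
[4,11] |-15|>|10| out[8]=225 → l++
[5,11] |-10|<=|10| out[7]=100 → r--
[5,10] |-10|>|8| out[6]=100 → l++
[6,10] |-6|<=|8| out[5]=64 → r--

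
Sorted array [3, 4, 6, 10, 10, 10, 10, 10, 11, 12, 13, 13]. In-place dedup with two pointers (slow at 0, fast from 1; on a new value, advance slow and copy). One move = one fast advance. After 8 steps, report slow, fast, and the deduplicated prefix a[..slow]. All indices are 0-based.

slow=4, fast=9, prefix=[3, 4, 6, 10, 11]

slow=0 fast=1: a[fast]=4≠a[slow]=3 write a[1]=4, slow++,fast++
slow=1 fast=2: a[fast]=6≠a[slow]=4 write a[2]=6, slow++,fast++
slow=2 fast=3: a[fast]=10≠a[slow]=6 write a[3]=10, slow++,fast++
slow=3 fast=4: a[fast]=10=a[slow] dup, fast++
slow=3 fast=5: a[fast]=10=a[slow] dup, fast++
slow=3 fast=6: a[fast]=10=a[slow] dup, fast++
slow=3 fast=7: a[fast]=10=a[slow] dup, fast++
slow=3 fast=8: a[fast]=11≠a[slow]=10 write a[4]=11, slow++,fast++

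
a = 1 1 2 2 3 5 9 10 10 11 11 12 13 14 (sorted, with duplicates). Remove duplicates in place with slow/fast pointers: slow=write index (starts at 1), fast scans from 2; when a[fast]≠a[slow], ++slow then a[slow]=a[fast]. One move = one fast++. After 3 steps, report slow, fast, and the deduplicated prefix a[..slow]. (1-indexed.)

slow=2, fast=5, prefix=[1, 2]

(s=1,f=2) a[fast]=1=a[slow] dup → fast++
(s=1,f=3) a[fast]=2≠a[slow]=1 write a[2]=2 → slow++,fast++
(s=2,f=4) a[fast]=2=a[slow] dup → fast++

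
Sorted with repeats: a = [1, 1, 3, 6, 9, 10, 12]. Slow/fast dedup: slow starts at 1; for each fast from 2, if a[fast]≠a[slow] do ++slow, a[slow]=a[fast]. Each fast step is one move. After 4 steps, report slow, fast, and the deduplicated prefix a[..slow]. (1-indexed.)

slow=4, fast=6, prefix=[1, 3, 6, 9]

slow=1 fast=2: a[fast]=1=a[slow] dup, fast++
slow=1 fast=3: a[fast]=3≠a[slow]=1 write a[2]=3, slow++,fast++
slow=2 fast=4: a[fast]=6≠a[slow]=3 write a[3]=6, slow++,fast++
slow=3 fast=5: a[fast]=9≠a[slow]=6 write a[4]=9, slow++,fast++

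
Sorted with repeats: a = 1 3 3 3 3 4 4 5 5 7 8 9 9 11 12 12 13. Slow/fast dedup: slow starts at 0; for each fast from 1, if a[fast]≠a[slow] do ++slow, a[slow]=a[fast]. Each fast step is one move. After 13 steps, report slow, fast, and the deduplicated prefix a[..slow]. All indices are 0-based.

slow=7, fast=14, prefix=[1, 3, 4, 5, 7, 8, 9, 11]

slow=0 fast=1: a[fast]=3≠a[slow]=1 write a[1]=3, slow++,fast++
slow=1 fast=2: a[fast]=3=a[slow] dup, fast++
slow=1 fast=3: a[fast]=3=a[slow] dup, fast++
slow=1 fast=4: a[fast]=3=a[slow] dup, fast++
slow=1 fast=5: a[fast]=4≠a[slow]=3 write a[2]=4, slow++,fast++
slow=2 fast=6: a[fast]=4=a[slow] dup, fast++
slow=2 fast=7: a[fast]=5≠a[slow]=4 write a[3]=5, slow++,fast++
slow=3 fast=8: a[fast]=5=a[slow] dup, fast++
slow=3 fast=9: a[fast]=7≠a[slow]=5 write a[4]=7, slow++,fast++
slow=4 fast=10: a[fast]=8≠a[slow]=7 write a[5]=8, slow++,fast++
slow=5 fast=11: a[fast]=9≠a[slow]=8 write a[6]=9, slow++,fast++
slow=6 fast=12: a[fast]=9=a[slow] dup, fast++
slow=6 fast=13: a[fast]=11≠a[slow]=9 write a[7]=11, slow++,fast++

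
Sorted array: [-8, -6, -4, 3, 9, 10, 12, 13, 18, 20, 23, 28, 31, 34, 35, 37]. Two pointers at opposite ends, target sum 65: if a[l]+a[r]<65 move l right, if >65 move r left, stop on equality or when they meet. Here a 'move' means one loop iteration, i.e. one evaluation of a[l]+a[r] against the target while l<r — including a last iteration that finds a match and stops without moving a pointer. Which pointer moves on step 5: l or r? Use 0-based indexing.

[0,15] -8+37=29 <65 → l++
[1,15] -6+37=31 <65 → l++
[2,15] -4+37=33 <65 → l++
[3,15] 3+37=40 <65 → l++
[4,15] 9+37=46 <65 → l++

l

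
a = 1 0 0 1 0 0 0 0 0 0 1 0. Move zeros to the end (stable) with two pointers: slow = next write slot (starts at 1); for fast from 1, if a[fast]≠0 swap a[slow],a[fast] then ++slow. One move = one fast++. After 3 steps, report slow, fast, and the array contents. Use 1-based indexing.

slow=1 fast=1: a[fast]=1≠0 swap→a[1]=1, slow++,fast++
slow=2 fast=2: a[fast]=0, fast++
slow=2 fast=3: a[fast]=0, fast++

slow=2, fast=4, a=[1, 0, 0, 1, 0, 0, 0, 0, 0, 0, 1, 0]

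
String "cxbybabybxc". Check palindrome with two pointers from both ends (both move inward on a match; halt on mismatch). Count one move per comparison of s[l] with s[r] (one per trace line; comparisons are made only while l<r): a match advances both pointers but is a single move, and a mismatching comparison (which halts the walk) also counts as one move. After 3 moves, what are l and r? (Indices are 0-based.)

l=3, r=7

l=0 r=10: 'c'=='c', l++,r--
l=1 r=9: 'x'=='x', l++,r--
l=2 r=8: 'b'=='b', l++,r--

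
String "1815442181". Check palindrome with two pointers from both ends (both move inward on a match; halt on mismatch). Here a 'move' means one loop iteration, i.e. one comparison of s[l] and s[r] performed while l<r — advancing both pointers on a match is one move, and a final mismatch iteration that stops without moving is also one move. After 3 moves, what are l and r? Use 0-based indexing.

l=3, r=6

l=0 r=9: '1'=='1', l++,r--
l=1 r=8: '8'=='8', l++,r--
l=2 r=7: '1'=='1', l++,r--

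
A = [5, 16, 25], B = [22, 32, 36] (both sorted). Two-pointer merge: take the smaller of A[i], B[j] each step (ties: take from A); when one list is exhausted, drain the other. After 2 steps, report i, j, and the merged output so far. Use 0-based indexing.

i=2, j=0, merged so far=[5, 16]

[i=0,j=0] A[i]=5<=B[j]=22 take 5 → i++
[i=1,j=0] A[i]=16<=B[j]=22 take 16 → i++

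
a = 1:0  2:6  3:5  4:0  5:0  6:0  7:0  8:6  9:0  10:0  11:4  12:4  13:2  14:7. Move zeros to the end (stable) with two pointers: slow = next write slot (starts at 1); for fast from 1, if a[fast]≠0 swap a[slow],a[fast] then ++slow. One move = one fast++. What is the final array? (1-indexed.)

[6, 5, 6, 4, 4, 2, 7, 0, 0, 0, 0, 0, 0, 0]

(s=1,f=1) a[fast]=0 → fast++
(s=1,f=2) a[fast]=6≠0 swap→a[1]=6 → slow++,fast++
(s=2,f=3) a[fast]=5≠0 swap→a[2]=5 → slow++,fast++
(s=3,f=4) a[fast]=0 → fast++
(s=3,f=5) a[fast]=0 → fast++
(s=3,f=6) a[fast]=0 → fast++
(s=3,f=7) a[fast]=0 → fast++
(s=3,f=8) a[fast]=6≠0 swap→a[3]=6 → slow++,fast++
(s=4,f=9) a[fast]=0 → fast++
(s=4,f=10) a[fast]=0 → fast++
(s=4,f=11) a[fast]=4≠0 swap→a[4]=4 → slow++,fast++
(s=5,f=12) a[fast]=4≠0 swap→a[5]=4 → slow++,fast++
(s=6,f=13) a[fast]=2≠0 swap→a[6]=2 → slow++,fast++
(s=7,f=14) a[fast]=7≠0 swap→a[7]=7 → slow++,fast++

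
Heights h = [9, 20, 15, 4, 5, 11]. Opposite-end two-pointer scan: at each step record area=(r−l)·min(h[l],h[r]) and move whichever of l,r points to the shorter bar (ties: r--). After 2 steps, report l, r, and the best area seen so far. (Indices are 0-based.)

[0,5] min(9,11)*5=45 best=45 * → l++
[1,5] min(20,11)*4=44 best=45 → r--

l=1, r=4, best area=45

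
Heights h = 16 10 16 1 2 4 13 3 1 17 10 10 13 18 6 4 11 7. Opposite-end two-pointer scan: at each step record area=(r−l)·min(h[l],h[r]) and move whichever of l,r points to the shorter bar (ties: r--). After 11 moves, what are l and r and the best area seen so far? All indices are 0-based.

l=7, r=13, best area=208

[0,17] min(16,7)*17=119 best=119 * → r--
[0,16] min(16,11)*16=176 best=176 * → r--
[0,15] min(16,4)*15=60 best=176 → r--
[0,14] min(16,6)*14=84 best=176 → r--
[0,13] min(16,18)*13=208 best=208 * → l++
[1,13] min(10,18)*12=120 best=208 → l++
[2,13] min(16,18)*11=176 best=208 → l++
[3,13] min(1,18)*10=10 best=208 → l++
[4,13] min(2,18)*9=18 best=208 → l++
[5,13] min(4,18)*8=32 best=208 → l++
[6,13] min(13,18)*7=91 best=208 → l++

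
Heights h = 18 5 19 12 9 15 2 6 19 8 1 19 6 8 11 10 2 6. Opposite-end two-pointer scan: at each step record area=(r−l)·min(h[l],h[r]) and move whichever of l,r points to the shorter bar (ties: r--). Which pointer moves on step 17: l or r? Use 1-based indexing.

r

l=1 r=18: min(18,6)*17=102 best=102 *, r--
l=1 r=17: min(18,2)*16=32 best=102, r--
l=1 r=16: min(18,10)*15=150 best=150 *, r--
l=1 r=15: min(18,11)*14=154 best=154 *, r--
l=1 r=14: min(18,8)*13=104 best=154, r--
l=1 r=13: min(18,6)*12=72 best=154, r--
l=1 r=12: min(18,19)*11=198 best=198 *, l++
l=2 r=12: min(5,19)*10=50 best=198, l++
l=3 r=12: min(19,19)*9=171 best=198, r--
l=3 r=11: min(19,1)*8=8 best=198, r--
l=3 r=10: min(19,8)*7=56 best=198, r--
l=3 r=9: min(19,19)*6=114 best=198, r--
l=3 r=8: min(19,6)*5=30 best=198, r--
l=3 r=7: min(19,2)*4=8 best=198, r--
l=3 r=6: min(19,15)*3=45 best=198, r--
l=3 r=5: min(19,9)*2=18 best=198, r--
l=3 r=4: min(19,12)*1=12 best=198, r--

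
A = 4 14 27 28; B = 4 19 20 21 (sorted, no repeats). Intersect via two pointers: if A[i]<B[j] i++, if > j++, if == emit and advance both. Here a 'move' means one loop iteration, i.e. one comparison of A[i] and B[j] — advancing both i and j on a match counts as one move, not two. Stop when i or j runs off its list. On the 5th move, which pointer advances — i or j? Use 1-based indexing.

j

[i=1,j=1] 4==4 emit → i++,j++
[i=2,j=2] 14<19 → i++
[i=3,j=2] 27>19 → j++
[i=3,j=3] 27>20 → j++
[i=3,j=4] 27>21 → j++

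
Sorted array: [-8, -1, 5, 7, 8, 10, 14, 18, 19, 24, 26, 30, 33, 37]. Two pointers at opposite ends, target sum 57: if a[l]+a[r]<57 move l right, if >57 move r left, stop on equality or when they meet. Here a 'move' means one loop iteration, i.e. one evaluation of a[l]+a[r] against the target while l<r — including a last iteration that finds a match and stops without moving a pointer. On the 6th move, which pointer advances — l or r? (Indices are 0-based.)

l

l=0 r=13: -8+37=29 <57, l++
l=1 r=13: -1+37=36 <57, l++
l=2 r=13: 5+37=42 <57, l++
l=3 r=13: 7+37=44 <57, l++
l=4 r=13: 8+37=45 <57, l++
l=5 r=13: 10+37=47 <57, l++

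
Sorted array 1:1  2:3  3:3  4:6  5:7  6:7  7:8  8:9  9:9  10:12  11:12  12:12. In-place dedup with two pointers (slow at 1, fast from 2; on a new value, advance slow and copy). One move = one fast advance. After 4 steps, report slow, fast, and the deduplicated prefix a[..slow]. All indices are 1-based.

slow=1 fast=2: a[fast]=3≠a[slow]=1 write a[2]=3, slow++,fast++
slow=2 fast=3: a[fast]=3=a[slow] dup, fast++
slow=2 fast=4: a[fast]=6≠a[slow]=3 write a[3]=6, slow++,fast++
slow=3 fast=5: a[fast]=7≠a[slow]=6 write a[4]=7, slow++,fast++

slow=4, fast=6, prefix=[1, 3, 6, 7]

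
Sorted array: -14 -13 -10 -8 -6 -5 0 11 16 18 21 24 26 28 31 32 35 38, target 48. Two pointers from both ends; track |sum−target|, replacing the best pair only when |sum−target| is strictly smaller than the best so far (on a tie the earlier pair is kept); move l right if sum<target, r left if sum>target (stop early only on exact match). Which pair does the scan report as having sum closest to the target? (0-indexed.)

pair (16, 32) with sum 48 (|Δ|=0)

[0,17] -14+38=24 d=24 * → l++
[1,17] -13+38=25 d=23 * → l++
[2,17] -10+38=28 d=20 * → l++
[3,17] -8+38=30 d=18 * → l++
[4,17] -6+38=32 d=16 * → l++
[5,17] -5+38=33 d=15 * → l++
[6,17] 0+38=38 d=10 * → l++
[7,17] 11+38=49 d=1 * → r--
[7,16] 11+35=46 d=2 → l++
[8,16] 16+35=51 d=3 → r--
[8,15] 16+32=48 d=0 * → stop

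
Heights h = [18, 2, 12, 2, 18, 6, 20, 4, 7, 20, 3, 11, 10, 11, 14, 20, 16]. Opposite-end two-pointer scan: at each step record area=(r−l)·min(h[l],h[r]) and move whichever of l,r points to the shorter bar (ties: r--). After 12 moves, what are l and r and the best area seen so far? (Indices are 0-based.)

l=6, r=10, best area=270

[0,16] min(18,16)*16=256 best=256 * → r--
[0,15] min(18,20)*15=270 best=270 * → l++
[1,15] min(2,20)*14=28 best=270 → l++
[2,15] min(12,20)*13=156 best=270 → l++
[3,15] min(2,20)*12=24 best=270 → l++
[4,15] min(18,20)*11=198 best=270 → l++
[5,15] min(6,20)*10=60 best=270 → l++
[6,15] min(20,20)*9=180 best=270 → r--
[6,14] min(20,14)*8=112 best=270 → r--
[6,13] min(20,11)*7=77 best=270 → r--
[6,12] min(20,10)*6=60 best=270 → r--
[6,11] min(20,11)*5=55 best=270 → r--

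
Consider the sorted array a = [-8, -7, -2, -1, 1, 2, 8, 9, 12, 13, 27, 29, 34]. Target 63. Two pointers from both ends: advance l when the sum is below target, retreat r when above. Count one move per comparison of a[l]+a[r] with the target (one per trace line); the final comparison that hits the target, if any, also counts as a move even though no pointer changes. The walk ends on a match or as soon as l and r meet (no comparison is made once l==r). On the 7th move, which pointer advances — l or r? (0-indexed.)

l=0 r=12: -8+34=26 <63, l++
l=1 r=12: -7+34=27 <63, l++
l=2 r=12: -2+34=32 <63, l++
l=3 r=12: -1+34=33 <63, l++
l=4 r=12: 1+34=35 <63, l++
l=5 r=12: 2+34=36 <63, l++
l=6 r=12: 8+34=42 <63, l++

l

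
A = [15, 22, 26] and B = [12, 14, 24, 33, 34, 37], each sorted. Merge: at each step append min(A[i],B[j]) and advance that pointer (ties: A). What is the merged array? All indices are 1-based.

[12, 14, 15, 22, 24, 26, 33, 34, 37]

i=1 j=1: A[i]=15>B[j]=12 take 12, j++
i=1 j=2: A[i]=15>B[j]=14 take 14, j++
i=1 j=3: A[i]=15<=B[j]=24 take 15, i++
i=2 j=3: A[i]=22<=B[j]=24 take 22, i++
i=3 j=3: A[i]=26>B[j]=24 take 24, j++
i=3 j=4: A[i]=26<=B[j]=33 take 26, i++
i=4 j=4: A done, take B[j]=33, j++
i=4 j=5: A done, take B[j]=34, j++
i=4 j=6: A done, take B[j]=37, j++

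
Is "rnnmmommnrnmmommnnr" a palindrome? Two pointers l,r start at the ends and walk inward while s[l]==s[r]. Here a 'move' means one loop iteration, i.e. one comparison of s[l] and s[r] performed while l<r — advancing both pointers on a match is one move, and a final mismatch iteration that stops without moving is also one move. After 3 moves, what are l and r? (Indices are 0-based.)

[0,18] 'r'=='r' → l++,r--
[1,17] 'n'=='n' → l++,r--
[2,16] 'n'=='n' → l++,r--

l=3, r=15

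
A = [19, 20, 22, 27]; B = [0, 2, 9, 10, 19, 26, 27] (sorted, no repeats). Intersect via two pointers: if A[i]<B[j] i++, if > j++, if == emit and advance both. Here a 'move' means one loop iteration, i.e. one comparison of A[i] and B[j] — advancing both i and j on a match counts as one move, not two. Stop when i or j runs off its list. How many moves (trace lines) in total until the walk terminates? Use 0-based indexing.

9 moves

i=0 j=0: 19>0, j++
i=0 j=1: 19>2, j++
i=0 j=2: 19>9, j++
i=0 j=3: 19>10, j++
i=0 j=4: 19==19 emit, i++,j++
i=1 j=5: 20<26, i++
i=2 j=5: 22<26, i++
i=3 j=5: 27>26, j++
i=3 j=6: 27==27 emit, i++,j++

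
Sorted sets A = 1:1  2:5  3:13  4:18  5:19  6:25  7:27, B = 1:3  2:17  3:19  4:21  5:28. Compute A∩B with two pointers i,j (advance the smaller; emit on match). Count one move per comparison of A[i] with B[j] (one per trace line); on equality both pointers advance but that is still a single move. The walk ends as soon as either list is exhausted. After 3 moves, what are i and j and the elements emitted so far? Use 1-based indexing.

[i=1,j=1] 1<3 → i++
[i=2,j=1] 5>3 → j++
[i=2,j=2] 5<17 → i++

i=3, j=2, emitted=[]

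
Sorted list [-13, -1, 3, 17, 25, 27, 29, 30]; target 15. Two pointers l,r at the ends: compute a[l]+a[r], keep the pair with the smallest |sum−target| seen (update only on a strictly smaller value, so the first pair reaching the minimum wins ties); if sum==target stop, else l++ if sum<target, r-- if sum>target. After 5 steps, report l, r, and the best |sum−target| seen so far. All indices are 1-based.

l=1 r=8: -13+30=17 d=2 *, r--
l=1 r=7: -13+29=16 d=1 *, r--
l=1 r=6: -13+27=14 d=1, l++
l=2 r=6: -1+27=26 d=11, r--
l=2 r=5: -1+25=24 d=9, r--

l=2, r=4, best |Δ|=1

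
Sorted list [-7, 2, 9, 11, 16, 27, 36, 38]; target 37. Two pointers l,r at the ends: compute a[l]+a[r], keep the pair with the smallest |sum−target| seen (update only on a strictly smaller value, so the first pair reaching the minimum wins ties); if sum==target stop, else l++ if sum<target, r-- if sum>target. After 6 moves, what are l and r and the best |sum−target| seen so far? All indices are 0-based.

l=3, r=4, best |Δ|=1

l=0 r=7: -7+38=31 d=6 *, l++
l=1 r=7: 2+38=40 d=3 *, r--
l=1 r=6: 2+36=38 d=1 *, r--
l=1 r=5: 2+27=29 d=8, l++
l=2 r=5: 9+27=36 d=1, l++
l=3 r=5: 11+27=38 d=1, r--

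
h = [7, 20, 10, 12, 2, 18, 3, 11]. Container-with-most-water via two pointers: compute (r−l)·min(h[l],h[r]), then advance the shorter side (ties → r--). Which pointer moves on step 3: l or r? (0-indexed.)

[0,7] min(7,11)*7=49 best=49 * → l++
[1,7] min(20,11)*6=66 best=66 * → r--
[1,6] min(20,3)*5=15 best=66 → r--

r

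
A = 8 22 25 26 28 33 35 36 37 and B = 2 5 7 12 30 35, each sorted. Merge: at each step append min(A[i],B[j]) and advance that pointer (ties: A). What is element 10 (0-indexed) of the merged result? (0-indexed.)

[i=0,j=0] A[i]=8>B[j]=2 take 2 → j++
[i=0,j=1] A[i]=8>B[j]=5 take 5 → j++
[i=0,j=2] A[i]=8>B[j]=7 take 7 → j++
[i=0,j=3] A[i]=8<=B[j]=12 take 8 → i++
[i=1,j=3] A[i]=22>B[j]=12 take 12 → j++
[i=1,j=4] A[i]=22<=B[j]=30 take 22 → i++
[i=2,j=4] A[i]=25<=B[j]=30 take 25 → i++
[i=3,j=4] A[i]=26<=B[j]=30 take 26 → i++
[i=4,j=4] A[i]=28<=B[j]=30 take 28 → i++
[i=5,j=4] A[i]=33>B[j]=30 take 30 → j++
[i=5,j=5] A[i]=33<=B[j]=35 take 33 → i++
[i=6,j=5] A[i]=35<=B[j]=35 take 35 → i++
[i=7,j=5] A[i]=36>B[j]=35 take 35 → j++
[i=7,j=6] B done, take A[i]=36 → i++
[i=8,j=6] B done, take A[i]=37 → i++

merged[10] = 33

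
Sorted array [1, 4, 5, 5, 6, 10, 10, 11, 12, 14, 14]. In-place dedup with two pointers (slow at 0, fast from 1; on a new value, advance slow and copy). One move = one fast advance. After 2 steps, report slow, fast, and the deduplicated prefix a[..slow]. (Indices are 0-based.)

(s=0,f=1) a[fast]=4≠a[slow]=1 write a[1]=4 → slow++,fast++
(s=1,f=2) a[fast]=5≠a[slow]=4 write a[2]=5 → slow++,fast++

slow=2, fast=3, prefix=[1, 4, 5]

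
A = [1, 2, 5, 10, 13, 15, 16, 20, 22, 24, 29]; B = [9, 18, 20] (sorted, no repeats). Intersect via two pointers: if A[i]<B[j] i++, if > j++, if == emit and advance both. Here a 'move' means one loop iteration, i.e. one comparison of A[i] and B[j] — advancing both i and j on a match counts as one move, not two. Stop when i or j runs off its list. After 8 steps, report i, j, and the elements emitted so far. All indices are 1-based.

[i=1,j=1] 1<9 → i++
[i=2,j=1] 2<9 → i++
[i=3,j=1] 5<9 → i++
[i=4,j=1] 10>9 → j++
[i=4,j=2] 10<18 → i++
[i=5,j=2] 13<18 → i++
[i=6,j=2] 15<18 → i++
[i=7,j=2] 16<18 → i++

i=8, j=2, emitted=[]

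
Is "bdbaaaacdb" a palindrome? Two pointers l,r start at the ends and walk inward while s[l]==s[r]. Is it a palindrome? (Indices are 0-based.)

[0,9] 'b'=='b' → l++,r--
[1,8] 'd'=='d' → l++,r--
[2,7] 'b'!='c' → stop

not a palindrome (mismatch at 2,7)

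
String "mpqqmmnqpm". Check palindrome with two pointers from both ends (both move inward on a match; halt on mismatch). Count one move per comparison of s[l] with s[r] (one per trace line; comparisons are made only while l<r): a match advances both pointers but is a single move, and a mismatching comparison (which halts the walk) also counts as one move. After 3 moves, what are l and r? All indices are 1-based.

l=4, r=7

[1,10] 'm'=='m' → l++,r--
[2,9] 'p'=='p' → l++,r--
[3,8] 'q'=='q' → l++,r--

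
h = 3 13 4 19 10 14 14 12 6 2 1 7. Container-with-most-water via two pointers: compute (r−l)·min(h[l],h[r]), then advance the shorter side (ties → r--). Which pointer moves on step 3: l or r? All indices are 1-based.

r

[1,12] min(3,7)*11=33 best=33 * → l++
[2,12] min(13,7)*10=70 best=70 * → r--
[2,11] min(13,1)*9=9 best=70 → r--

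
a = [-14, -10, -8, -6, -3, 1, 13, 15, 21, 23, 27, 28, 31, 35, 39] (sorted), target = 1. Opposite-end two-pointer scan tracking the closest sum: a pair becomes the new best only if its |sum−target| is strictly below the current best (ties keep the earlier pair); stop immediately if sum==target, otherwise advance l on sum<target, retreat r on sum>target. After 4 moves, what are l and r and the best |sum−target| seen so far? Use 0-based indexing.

l=0, r=10, best |Δ|=13

[0,14] -14+39=25 d=24 * → r--
[0,13] -14+35=21 d=20 * → r--
[0,12] -14+31=17 d=16 * → r--
[0,11] -14+28=14 d=13 * → r--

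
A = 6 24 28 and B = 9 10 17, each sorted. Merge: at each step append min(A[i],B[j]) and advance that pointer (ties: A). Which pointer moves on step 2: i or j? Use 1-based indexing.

j

i=1 j=1: A[i]=6<=B[j]=9 take 6, i++
i=2 j=1: A[i]=24>B[j]=9 take 9, j++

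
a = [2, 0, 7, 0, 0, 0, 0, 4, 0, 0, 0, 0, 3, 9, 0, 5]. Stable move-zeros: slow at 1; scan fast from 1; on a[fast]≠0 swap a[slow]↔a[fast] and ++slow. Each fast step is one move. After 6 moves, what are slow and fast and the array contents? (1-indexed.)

slow=3, fast=7, a=[2, 7, 0, 0, 0, 0, 0, 4, 0, 0, 0, 0, 3, 9, 0, 5]

slow=1 fast=1: a[fast]=2≠0 swap→a[1]=2, slow++,fast++
slow=2 fast=2: a[fast]=0, fast++
slow=2 fast=3: a[fast]=7≠0 swap→a[2]=7, slow++,fast++
slow=3 fast=4: a[fast]=0, fast++
slow=3 fast=5: a[fast]=0, fast++
slow=3 fast=6: a[fast]=0, fast++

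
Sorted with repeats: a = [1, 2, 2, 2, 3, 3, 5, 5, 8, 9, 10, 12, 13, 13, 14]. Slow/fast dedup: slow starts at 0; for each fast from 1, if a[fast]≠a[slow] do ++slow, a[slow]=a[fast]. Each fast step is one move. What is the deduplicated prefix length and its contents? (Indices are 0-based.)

length 10; prefix = [1, 2, 3, 5, 8, 9, 10, 12, 13, 14]

(s=0,f=1) a[fast]=2≠a[slow]=1 write a[1]=2 → slow++,fast++
(s=1,f=2) a[fast]=2=a[slow] dup → fast++
(s=1,f=3) a[fast]=2=a[slow] dup → fast++
(s=1,f=4) a[fast]=3≠a[slow]=2 write a[2]=3 → slow++,fast++
(s=2,f=5) a[fast]=3=a[slow] dup → fast++
(s=2,f=6) a[fast]=5≠a[slow]=3 write a[3]=5 → slow++,fast++
(s=3,f=7) a[fast]=5=a[slow] dup → fast++
(s=3,f=8) a[fast]=8≠a[slow]=5 write a[4]=8 → slow++,fast++
(s=4,f=9) a[fast]=9≠a[slow]=8 write a[5]=9 → slow++,fast++
(s=5,f=10) a[fast]=10≠a[slow]=9 write a[6]=10 → slow++,fast++
(s=6,f=11) a[fast]=12≠a[slow]=10 write a[7]=12 → slow++,fast++
(s=7,f=12) a[fast]=13≠a[slow]=12 write a[8]=13 → slow++,fast++
(s=8,f=13) a[fast]=13=a[slow] dup → fast++
(s=8,f=14) a[fast]=14≠a[slow]=13 write a[9]=14 → slow++,fast++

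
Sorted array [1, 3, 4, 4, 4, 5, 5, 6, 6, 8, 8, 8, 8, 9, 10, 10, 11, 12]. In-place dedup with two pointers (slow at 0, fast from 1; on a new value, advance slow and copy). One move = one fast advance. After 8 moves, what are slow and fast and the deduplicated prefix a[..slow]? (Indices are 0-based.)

slow=4, fast=9, prefix=[1, 3, 4, 5, 6]

(s=0,f=1) a[fast]=3≠a[slow]=1 write a[1]=3 → slow++,fast++
(s=1,f=2) a[fast]=4≠a[slow]=3 write a[2]=4 → slow++,fast++
(s=2,f=3) a[fast]=4=a[slow] dup → fast++
(s=2,f=4) a[fast]=4=a[slow] dup → fast++
(s=2,f=5) a[fast]=5≠a[slow]=4 write a[3]=5 → slow++,fast++
(s=3,f=6) a[fast]=5=a[slow] dup → fast++
(s=3,f=7) a[fast]=6≠a[slow]=5 write a[4]=6 → slow++,fast++
(s=4,f=8) a[fast]=6=a[slow] dup → fast++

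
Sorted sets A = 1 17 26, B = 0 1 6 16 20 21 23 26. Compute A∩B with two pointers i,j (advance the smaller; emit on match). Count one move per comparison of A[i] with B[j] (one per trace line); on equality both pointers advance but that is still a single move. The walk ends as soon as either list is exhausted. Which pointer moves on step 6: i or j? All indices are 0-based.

[i=0,j=0] 1>0 → j++
[i=0,j=1] 1==1 emit → i++,j++
[i=1,j=2] 17>6 → j++
[i=1,j=3] 17>16 → j++
[i=1,j=4] 17<20 → i++
[i=2,j=4] 26>20 → j++

j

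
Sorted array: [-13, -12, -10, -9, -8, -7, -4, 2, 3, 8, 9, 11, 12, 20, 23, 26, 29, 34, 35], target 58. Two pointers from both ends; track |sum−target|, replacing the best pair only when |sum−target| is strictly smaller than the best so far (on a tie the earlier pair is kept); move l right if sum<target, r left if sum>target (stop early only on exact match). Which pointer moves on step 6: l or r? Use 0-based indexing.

l

l=0 r=18: -13+35=22 d=36 *, l++
l=1 r=18: -12+35=23 d=35 *, l++
l=2 r=18: -10+35=25 d=33 *, l++
l=3 r=18: -9+35=26 d=32 *, l++
l=4 r=18: -8+35=27 d=31 *, l++
l=5 r=18: -7+35=28 d=30 *, l++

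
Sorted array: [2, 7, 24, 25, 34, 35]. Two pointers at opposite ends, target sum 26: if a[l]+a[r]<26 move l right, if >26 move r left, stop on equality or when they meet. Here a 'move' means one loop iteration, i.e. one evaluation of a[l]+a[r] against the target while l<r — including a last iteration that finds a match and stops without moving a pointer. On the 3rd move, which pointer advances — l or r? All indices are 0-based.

r

l=0 r=5: 2+35=37 >26, r--
l=0 r=4: 2+34=36 >26, r--
l=0 r=3: 2+25=27 >26, r--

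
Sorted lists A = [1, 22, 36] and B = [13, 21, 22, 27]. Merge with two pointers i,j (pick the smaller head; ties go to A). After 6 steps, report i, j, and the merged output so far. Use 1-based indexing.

i=3, j=5, merged so far=[1, 13, 21, 22, 22, 27]

[i=1,j=1] A[i]=1<=B[j]=13 take 1 → i++
[i=2,j=1] A[i]=22>B[j]=13 take 13 → j++
[i=2,j=2] A[i]=22>B[j]=21 take 21 → j++
[i=2,j=3] A[i]=22<=B[j]=22 take 22 → i++
[i=3,j=3] A[i]=36>B[j]=22 take 22 → j++
[i=3,j=4] A[i]=36>B[j]=27 take 27 → j++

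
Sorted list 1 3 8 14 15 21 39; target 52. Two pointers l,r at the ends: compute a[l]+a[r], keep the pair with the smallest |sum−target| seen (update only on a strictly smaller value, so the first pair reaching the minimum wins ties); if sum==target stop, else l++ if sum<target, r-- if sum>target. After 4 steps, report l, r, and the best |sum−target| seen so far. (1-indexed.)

[1,7] 1+39=40 d=12 * → l++
[2,7] 3+39=42 d=10 * → l++
[3,7] 8+39=47 d=5 * → l++
[4,7] 14+39=53 d=1 * → r--

l=4, r=6, best |Δ|=1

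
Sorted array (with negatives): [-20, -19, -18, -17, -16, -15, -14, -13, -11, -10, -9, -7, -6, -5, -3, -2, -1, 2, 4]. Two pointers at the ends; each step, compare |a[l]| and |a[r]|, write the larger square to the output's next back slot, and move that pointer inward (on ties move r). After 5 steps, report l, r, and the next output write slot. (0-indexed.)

[0,18] |-20|>|4| out[18]=400 → l++
[1,18] |-19|>|4| out[17]=361 → l++
[2,18] |-18|>|4| out[16]=324 → l++
[3,18] |-17|>|4| out[15]=289 → l++
[4,18] |-16|>|4| out[14]=256 → l++

l=5, r=18, next write slot=13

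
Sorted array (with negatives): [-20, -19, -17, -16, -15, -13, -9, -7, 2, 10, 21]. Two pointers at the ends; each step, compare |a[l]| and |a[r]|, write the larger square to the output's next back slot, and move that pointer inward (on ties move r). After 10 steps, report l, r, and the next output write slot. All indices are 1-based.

l=9, r=9, next write slot=1

l=1 r=11: |-20|<=|21| out[11]=441, r--
l=1 r=10: |-20|>|10| out[10]=400, l++
l=2 r=10: |-19|>|10| out[9]=361, l++
l=3 r=10: |-17|>|10| out[8]=289, l++
l=4 r=10: |-16|>|10| out[7]=256, l++
l=5 r=10: |-15|>|10| out[6]=225, l++
l=6 r=10: |-13|>|10| out[5]=169, l++
l=7 r=10: |-9|<=|10| out[4]=100, r--
l=7 r=9: |-9|>|2| out[3]=81, l++
l=8 r=9: |-7|>|2| out[2]=49, l++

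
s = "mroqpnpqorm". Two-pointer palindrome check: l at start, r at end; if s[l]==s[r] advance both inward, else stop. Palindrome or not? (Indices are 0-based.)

[0,10] 'm'=='m' → l++,r--
[1,9] 'r'=='r' → l++,r--
[2,8] 'o'=='o' → l++,r--
[3,7] 'q'=='q' → l++,r--
[4,6] 'p'=='p' → l++,r--

palindrome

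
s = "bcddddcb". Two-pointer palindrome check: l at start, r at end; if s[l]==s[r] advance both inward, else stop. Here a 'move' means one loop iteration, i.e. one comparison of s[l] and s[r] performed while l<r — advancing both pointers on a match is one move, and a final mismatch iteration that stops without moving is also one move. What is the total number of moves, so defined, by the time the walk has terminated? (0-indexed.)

[0,7] 'b'=='b' → l++,r--
[1,6] 'c'=='c' → l++,r--
[2,5] 'd'=='d' → l++,r--
[3,4] 'd'=='d' → l++,r--

4 moves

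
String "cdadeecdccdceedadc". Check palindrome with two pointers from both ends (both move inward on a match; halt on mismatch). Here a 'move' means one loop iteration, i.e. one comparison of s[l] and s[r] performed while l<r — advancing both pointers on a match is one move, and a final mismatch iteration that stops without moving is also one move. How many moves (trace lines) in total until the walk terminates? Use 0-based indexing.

9 moves

l=0 r=17: 'c'=='c', l++,r--
l=1 r=16: 'd'=='d', l++,r--
l=2 r=15: 'a'=='a', l++,r--
l=3 r=14: 'd'=='d', l++,r--
l=4 r=13: 'e'=='e', l++,r--
l=5 r=12: 'e'=='e', l++,r--
l=6 r=11: 'c'=='c', l++,r--
l=7 r=10: 'd'=='d', l++,r--
l=8 r=9: 'c'=='c', l++,r--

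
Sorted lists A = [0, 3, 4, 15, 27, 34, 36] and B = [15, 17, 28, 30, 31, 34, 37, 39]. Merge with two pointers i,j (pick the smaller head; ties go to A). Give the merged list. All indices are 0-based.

[0, 3, 4, 15, 15, 17, 27, 28, 30, 31, 34, 34, 36, 37, 39]

i=0 j=0: A[i]=0<=B[j]=15 take 0, i++
i=1 j=0: A[i]=3<=B[j]=15 take 3, i++
i=2 j=0: A[i]=4<=B[j]=15 take 4, i++
i=3 j=0: A[i]=15<=B[j]=15 take 15, i++
i=4 j=0: A[i]=27>B[j]=15 take 15, j++
i=4 j=1: A[i]=27>B[j]=17 take 17, j++
i=4 j=2: A[i]=27<=B[j]=28 take 27, i++
i=5 j=2: A[i]=34>B[j]=28 take 28, j++
i=5 j=3: A[i]=34>B[j]=30 take 30, j++
i=5 j=4: A[i]=34>B[j]=31 take 31, j++
i=5 j=5: A[i]=34<=B[j]=34 take 34, i++
i=6 j=5: A[i]=36>B[j]=34 take 34, j++
i=6 j=6: A[i]=36<=B[j]=37 take 36, i++
i=7 j=6: A done, take B[j]=37, j++
i=7 j=7: A done, take B[j]=39, j++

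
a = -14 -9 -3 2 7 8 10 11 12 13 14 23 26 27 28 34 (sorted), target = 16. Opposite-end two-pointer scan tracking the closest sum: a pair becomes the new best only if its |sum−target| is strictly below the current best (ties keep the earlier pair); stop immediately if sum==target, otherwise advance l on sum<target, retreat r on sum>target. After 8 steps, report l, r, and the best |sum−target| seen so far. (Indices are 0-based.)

[0,15] -14+34=20 d=4 * → r--
[0,14] -14+28=14 d=2 * → l++
[1,14] -9+28=19 d=3 → r--
[1,13] -9+27=18 d=2 → r--
[1,12] -9+26=17 d=1 * → r--
[1,11] -9+23=14 d=2 → l++
[2,11] -3+23=20 d=4 → r--
[2,10] -3+14=11 d=5 → l++

l=3, r=10, best |Δ|=1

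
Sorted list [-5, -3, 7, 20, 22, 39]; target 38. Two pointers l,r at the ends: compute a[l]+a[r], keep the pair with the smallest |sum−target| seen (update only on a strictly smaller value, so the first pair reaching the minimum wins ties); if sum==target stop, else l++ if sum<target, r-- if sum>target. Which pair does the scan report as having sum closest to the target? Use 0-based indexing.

l=0 r=5: -5+39=34 d=4 *, l++
l=1 r=5: -3+39=36 d=2 *, l++
l=2 r=5: 7+39=46 d=8, r--
l=2 r=4: 7+22=29 d=9, l++
l=3 r=4: 20+22=42 d=4, r--

pair (-3, 39) with sum 36 (|Δ|=2)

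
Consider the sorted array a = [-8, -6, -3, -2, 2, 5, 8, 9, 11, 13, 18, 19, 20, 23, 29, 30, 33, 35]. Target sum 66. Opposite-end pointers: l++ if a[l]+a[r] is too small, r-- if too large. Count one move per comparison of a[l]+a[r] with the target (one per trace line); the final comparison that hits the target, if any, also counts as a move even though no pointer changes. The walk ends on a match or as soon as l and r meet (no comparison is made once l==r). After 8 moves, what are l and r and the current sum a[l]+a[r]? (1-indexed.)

l=9, r=18, sum=46

l=1 r=18: -8+35=27 <66, l++
l=2 r=18: -6+35=29 <66, l++
l=3 r=18: -3+35=32 <66, l++
l=4 r=18: -2+35=33 <66, l++
l=5 r=18: 2+35=37 <66, l++
l=6 r=18: 5+35=40 <66, l++
l=7 r=18: 8+35=43 <66, l++
l=8 r=18: 9+35=44 <66, l++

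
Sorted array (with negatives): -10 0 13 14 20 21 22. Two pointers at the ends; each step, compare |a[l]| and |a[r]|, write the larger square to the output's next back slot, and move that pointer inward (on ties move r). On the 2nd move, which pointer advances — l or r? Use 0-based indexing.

r

l=0 r=6: |-10|<=|22| out[6]=484, r--
l=0 r=5: |-10|<=|21| out[5]=441, r--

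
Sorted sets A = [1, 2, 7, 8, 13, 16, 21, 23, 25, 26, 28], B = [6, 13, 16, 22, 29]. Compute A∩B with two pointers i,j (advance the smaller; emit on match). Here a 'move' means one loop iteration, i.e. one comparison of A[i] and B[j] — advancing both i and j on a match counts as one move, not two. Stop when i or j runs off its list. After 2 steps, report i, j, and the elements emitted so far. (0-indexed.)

[i=0,j=0] 1<6 → i++
[i=1,j=0] 2<6 → i++

i=2, j=0, emitted=[]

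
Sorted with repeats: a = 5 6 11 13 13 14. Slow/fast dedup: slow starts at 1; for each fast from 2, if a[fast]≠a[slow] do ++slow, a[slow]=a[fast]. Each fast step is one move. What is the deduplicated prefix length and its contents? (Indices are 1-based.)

length 5; prefix = [5, 6, 11, 13, 14]

slow=1 fast=2: a[fast]=6≠a[slow]=5 write a[2]=6, slow++,fast++
slow=2 fast=3: a[fast]=11≠a[slow]=6 write a[3]=11, slow++,fast++
slow=3 fast=4: a[fast]=13≠a[slow]=11 write a[4]=13, slow++,fast++
slow=4 fast=5: a[fast]=13=a[slow] dup, fast++
slow=4 fast=6: a[fast]=14≠a[slow]=13 write a[5]=14, slow++,fast++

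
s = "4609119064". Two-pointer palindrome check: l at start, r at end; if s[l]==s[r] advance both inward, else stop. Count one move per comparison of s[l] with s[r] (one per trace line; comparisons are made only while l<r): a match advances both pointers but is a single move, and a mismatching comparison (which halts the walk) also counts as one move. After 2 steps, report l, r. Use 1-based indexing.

l=3, r=8

[1,10] '4'=='4' → l++,r--
[2,9] '6'=='6' → l++,r--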